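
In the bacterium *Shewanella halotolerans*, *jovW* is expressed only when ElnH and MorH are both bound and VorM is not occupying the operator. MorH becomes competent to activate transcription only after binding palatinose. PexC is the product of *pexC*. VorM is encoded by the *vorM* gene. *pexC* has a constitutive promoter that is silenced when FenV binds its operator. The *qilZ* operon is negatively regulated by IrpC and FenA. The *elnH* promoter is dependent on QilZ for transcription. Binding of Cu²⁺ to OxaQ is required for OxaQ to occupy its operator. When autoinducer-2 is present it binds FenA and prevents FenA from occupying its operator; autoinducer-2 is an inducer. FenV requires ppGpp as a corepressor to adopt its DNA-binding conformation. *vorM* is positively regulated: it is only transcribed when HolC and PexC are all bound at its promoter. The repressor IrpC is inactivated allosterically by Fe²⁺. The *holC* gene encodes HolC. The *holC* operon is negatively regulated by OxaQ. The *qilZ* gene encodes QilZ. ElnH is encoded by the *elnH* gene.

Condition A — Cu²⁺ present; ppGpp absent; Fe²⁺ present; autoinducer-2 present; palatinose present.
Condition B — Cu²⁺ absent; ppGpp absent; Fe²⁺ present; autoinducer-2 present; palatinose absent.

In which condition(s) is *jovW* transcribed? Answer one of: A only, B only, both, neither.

A only

Condition A:
Cu²⁺ is present, so OxaQ is active.
With repressor OxaQ bound, *holC* is not transcribed.
So HolC is not produced.
ppGpp is absent, so FenV is inactive.
With no repressor bound, *pexC* is transcribed.
So PexC is produced and active.
Required activator HolC is absent, so *vorM* is not transcribed.
So VorM is not produced.
Fe²⁺ is present, so IrpC is inactive.
Autoinducer-2 is present, so FenA is inactive.
With no repressor bound, *qilZ* is transcribed.
So QilZ is produced and active.
No repressor is bound and QilZ is active, so *elnH* is transcribed.
So ElnH is produced and active.
Palatinose is present, so MorH is active.
No repressor is bound and ElnH and MorH are active, so *jovW* is transcribed.
→ *jovW* is ON in A.
Condition B:
Cu²⁺ is absent, so OxaQ is inactive.
With no repressor bound, *holC* is transcribed.
So HolC is produced and active.
ppGpp is absent, so FenV is inactive.
With no repressor bound, *pexC* is transcribed.
So PexC is produced and active.
No repressor is bound and HolC and PexC are active, so *vorM* is transcribed.
So VorM is produced and active.
Fe²⁺ is present, so IrpC is inactive.
Autoinducer-2 is present, so FenA is inactive.
With no repressor bound, *qilZ* is transcribed.
So QilZ is produced and active.
No repressor is bound and QilZ is active, so *elnH* is transcribed.
So ElnH is produced and active.
Palatinose is absent, so MorH is inactive.
With repressor VorM bound, *jovW* is not transcribed.
→ *jovW* is OFF in B.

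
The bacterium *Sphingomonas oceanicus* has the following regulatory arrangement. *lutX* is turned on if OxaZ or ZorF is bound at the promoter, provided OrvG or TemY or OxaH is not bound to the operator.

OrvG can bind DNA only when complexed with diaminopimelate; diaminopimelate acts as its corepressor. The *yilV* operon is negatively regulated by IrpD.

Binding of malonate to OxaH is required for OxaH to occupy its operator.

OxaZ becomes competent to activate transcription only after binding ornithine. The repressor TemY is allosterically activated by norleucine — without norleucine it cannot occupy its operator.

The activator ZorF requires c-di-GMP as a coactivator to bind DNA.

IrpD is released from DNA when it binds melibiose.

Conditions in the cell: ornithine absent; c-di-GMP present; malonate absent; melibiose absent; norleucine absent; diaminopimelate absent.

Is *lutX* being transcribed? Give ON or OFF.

Ornithine is absent, so OxaZ is inactive.
Diaminopimelate is absent, so OrvG is inactive.
Norleucine is absent, so TemY is inactive.
c-di-GMP is present, so ZorF is active.
Malonate is absent, so OxaH is inactive.
Activator ZorF is present, so *lutX* is transcribed.

ON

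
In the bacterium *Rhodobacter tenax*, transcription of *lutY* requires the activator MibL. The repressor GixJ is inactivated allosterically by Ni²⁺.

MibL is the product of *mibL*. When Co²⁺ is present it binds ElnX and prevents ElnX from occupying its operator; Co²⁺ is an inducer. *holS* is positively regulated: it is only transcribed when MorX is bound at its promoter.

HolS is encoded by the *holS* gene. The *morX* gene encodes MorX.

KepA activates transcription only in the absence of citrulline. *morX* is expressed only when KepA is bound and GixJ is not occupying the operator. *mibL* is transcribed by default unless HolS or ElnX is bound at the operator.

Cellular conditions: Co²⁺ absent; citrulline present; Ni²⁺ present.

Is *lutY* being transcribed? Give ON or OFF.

OFF

Citrulline is present, so KepA is inactive.
Ni²⁺ is present, so GixJ is inactive.
Required activator KepA is absent, so *morX* is not transcribed.
So MorX is not produced.
Required activator MorX is absent, so *holS* is not transcribed.
So HolS is not produced.
Co²⁺ is absent, so ElnX is active.
With repressor ElnX bound, *mibL* is not transcribed.
So MibL is not produced.
Required activator MibL is absent, so *lutY* is not transcribed.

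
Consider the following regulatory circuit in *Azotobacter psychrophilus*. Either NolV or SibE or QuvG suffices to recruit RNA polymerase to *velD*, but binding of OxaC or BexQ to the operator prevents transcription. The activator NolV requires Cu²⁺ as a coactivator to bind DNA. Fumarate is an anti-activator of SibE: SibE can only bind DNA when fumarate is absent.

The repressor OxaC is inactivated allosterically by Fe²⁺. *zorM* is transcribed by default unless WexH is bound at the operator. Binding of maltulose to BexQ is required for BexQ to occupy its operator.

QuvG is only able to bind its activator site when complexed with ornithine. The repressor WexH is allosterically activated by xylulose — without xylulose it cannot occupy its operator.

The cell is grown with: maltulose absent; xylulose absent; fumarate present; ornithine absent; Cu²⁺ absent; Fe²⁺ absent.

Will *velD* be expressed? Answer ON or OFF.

OFF

Fe²⁺ is absent, so OxaC is active.
Cu²⁺ is absent, so NolV is inactive.
Fumarate is present, so SibE is inactive.
Ornithine is absent, so QuvG is inactive.
Maltulose is absent, so BexQ is inactive.
With repressor OxaC bound, *velD* is not transcribed.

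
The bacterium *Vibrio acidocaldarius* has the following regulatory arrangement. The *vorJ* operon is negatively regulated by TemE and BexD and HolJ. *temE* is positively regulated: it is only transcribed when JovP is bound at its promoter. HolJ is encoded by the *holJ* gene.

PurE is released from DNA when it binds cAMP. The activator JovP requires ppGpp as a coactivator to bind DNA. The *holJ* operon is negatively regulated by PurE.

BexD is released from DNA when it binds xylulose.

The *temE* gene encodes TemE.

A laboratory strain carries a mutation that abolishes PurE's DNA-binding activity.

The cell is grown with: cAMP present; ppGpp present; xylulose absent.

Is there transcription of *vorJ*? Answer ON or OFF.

ppGpp is present, so JovP is active.
No repressor is bound and JovP is active, so *temE* is transcribed.
So TemE is produced and active.
Xylulose is absent, so BexD is active.
PurE is non-functional in this strain, so it has no effect.
With no repressor bound, *holJ* is transcribed.
So HolJ is produced and active.
With repressor TemE bound, *vorJ* is not transcribed.

OFF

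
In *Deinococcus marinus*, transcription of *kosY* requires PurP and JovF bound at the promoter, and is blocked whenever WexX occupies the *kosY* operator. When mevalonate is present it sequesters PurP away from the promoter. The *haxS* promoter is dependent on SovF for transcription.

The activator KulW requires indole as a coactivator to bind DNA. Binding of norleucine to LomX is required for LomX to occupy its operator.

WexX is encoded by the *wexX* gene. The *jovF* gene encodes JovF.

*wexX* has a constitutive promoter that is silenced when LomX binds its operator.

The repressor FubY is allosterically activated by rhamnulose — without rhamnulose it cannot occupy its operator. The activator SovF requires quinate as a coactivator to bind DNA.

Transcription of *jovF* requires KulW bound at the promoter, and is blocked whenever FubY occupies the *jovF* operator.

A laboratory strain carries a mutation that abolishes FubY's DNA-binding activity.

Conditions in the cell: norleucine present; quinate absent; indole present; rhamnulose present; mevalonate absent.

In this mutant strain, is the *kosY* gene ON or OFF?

Mevalonate is absent, so PurP is active.
Norleucine is present, so LomX is active.
With repressor LomX bound, *wexX* is not transcribed.
So WexX is not produced.
Indole is present, so KulW is active.
FubY is non-functional in this strain, so it has no effect.
No repressor is bound and KulW is active, so *jovF* is transcribed.
So JovF is produced and active.
No repressor is bound and PurP and JovF are active, so *kosY* is transcribed.

ON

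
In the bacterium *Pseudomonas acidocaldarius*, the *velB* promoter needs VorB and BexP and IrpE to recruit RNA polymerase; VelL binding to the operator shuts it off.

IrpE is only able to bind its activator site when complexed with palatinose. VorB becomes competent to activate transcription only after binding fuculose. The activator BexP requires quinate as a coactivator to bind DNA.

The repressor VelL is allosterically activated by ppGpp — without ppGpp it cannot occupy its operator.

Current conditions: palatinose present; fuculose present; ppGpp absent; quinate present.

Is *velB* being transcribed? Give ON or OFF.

Fuculose is present, so VorB is active.
Quinate is present, so BexP is active.
ppGpp is absent, so VelL is inactive.
Palatinose is present, so IrpE is active.
No repressor is bound and VorB and BexP and IrpE are active, so *velB* is transcribed.

ON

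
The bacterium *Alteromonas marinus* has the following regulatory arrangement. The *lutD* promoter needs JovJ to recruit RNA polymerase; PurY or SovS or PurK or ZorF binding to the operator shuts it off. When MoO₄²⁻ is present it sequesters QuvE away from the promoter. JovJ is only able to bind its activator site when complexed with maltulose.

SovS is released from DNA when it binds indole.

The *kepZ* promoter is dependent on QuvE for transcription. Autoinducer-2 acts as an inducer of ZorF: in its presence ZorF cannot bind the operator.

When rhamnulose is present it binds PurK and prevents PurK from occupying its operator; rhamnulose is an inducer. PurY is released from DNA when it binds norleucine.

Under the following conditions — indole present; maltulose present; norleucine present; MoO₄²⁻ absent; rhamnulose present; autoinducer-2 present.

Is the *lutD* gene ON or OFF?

Norleucine is present, so PurY is inactive.
Indole is present, so SovS is inactive.
Rhamnulose is present, so PurK is inactive.
Autoinducer-2 is present, so ZorF is inactive.
Maltulose is present, so JovJ is active.
No repressor is bound and JovJ is active, so *lutD* is transcribed.

ON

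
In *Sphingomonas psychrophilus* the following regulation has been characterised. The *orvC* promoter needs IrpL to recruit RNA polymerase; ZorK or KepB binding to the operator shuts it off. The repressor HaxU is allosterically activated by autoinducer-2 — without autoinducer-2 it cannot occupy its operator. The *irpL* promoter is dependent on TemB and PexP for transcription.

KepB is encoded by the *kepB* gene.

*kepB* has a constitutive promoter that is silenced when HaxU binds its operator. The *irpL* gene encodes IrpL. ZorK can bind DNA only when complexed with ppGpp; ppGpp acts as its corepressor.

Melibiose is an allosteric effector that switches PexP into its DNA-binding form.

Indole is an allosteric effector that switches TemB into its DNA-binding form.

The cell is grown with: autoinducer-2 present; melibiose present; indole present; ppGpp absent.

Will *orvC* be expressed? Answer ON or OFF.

ON

ppGpp is absent, so ZorK is inactive.
Autoinducer-2 is present, so HaxU is active.
With repressor HaxU bound, *kepB* is not transcribed.
So KepB is not produced.
Indole is present, so TemB is active.
Melibiose is present, so PexP is active.
No repressor is bound and TemB and PexP are active, so *irpL* is transcribed.
So IrpL is produced and active.
No repressor is bound and IrpL is active, so *orvC* is transcribed.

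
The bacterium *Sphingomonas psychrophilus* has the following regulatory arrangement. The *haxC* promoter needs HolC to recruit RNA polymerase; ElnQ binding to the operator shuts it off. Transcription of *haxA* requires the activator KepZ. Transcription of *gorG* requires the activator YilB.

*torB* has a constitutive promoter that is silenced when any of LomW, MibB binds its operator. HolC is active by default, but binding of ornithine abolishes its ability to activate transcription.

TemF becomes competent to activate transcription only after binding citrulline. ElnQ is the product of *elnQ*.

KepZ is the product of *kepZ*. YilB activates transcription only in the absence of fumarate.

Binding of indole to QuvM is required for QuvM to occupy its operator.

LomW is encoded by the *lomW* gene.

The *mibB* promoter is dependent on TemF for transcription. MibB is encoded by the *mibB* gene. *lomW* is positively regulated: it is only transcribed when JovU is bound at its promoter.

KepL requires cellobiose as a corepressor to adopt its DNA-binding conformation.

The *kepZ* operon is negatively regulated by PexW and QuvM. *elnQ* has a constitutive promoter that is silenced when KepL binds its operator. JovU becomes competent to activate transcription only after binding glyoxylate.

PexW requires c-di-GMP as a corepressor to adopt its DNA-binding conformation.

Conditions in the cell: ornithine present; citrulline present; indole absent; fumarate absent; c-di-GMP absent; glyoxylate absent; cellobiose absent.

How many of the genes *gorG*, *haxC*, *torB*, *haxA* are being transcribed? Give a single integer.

2

Fumarate is absent, so YilB is active.
No repressor is bound and YilB is active, so *gorG* is transcribed.
→ *gorG* is ON.
Cellobiose is absent, so KepL is inactive.
With no repressor bound, *elnQ* is transcribed.
So ElnQ is produced and active.
Ornithine is present, so HolC is inactive.
With repressor ElnQ bound, *haxC* is not transcribed.
→ *haxC* is OFF.
Glyoxylate is absent, so JovU is inactive.
Required activator JovU is absent, so *lomW* is not transcribed.
So LomW is not produced.
Citrulline is present, so TemF is active.
No repressor is bound and TemF is active, so *mibB* is transcribed.
So MibB is produced and active.
With repressor MibB bound, *torB* is not transcribed.
→ *torB* is OFF.
c-di-GMP is absent, so PexW is inactive.
Indole is absent, so QuvM is inactive.
With no repressor bound, *kepZ* is transcribed.
So KepZ is produced and active.
No repressor is bound and KepZ is active, so *haxA* is transcribed.
→ *haxA* is ON.
2 of the 4 genes are transcribed.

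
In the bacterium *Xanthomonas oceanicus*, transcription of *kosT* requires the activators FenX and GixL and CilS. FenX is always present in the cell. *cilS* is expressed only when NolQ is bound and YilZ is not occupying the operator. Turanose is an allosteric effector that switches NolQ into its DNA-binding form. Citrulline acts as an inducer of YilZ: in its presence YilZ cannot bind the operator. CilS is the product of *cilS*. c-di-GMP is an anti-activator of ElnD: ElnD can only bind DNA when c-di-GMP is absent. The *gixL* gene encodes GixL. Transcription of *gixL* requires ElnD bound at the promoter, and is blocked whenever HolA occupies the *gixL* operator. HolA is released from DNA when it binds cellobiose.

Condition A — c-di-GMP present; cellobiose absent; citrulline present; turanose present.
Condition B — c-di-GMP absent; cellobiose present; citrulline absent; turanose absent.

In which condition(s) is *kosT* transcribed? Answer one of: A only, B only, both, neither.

neither

Condition A:
FenX is produced constitutively and is active.
c-di-GMP is present, so ElnD is inactive.
Cellobiose is absent, so HolA is active.
With repressor HolA bound, *gixL* is not transcribed.
So GixL is not produced.
Citrulline is present, so YilZ is inactive.
Turanose is present, so NolQ is active.
No repressor is bound and NolQ is active, so *cilS* is transcribed.
So CilS is produced and active.
Required activator GixL is absent, so *kosT* is not transcribed.
→ *kosT* is OFF in A.
Condition B:
FenX is produced constitutively and is active.
c-di-GMP is absent, so ElnD is active.
Cellobiose is present, so HolA is inactive.
No repressor is bound and ElnD is active, so *gixL* is transcribed.
So GixL is produced and active.
Citrulline is absent, so YilZ is active.
Turanose is absent, so NolQ is inactive.
With repressor YilZ bound, *cilS* is not transcribed.
So CilS is not produced.
Required activator CilS is absent, so *kosT* is not transcribed.
→ *kosT* is OFF in B.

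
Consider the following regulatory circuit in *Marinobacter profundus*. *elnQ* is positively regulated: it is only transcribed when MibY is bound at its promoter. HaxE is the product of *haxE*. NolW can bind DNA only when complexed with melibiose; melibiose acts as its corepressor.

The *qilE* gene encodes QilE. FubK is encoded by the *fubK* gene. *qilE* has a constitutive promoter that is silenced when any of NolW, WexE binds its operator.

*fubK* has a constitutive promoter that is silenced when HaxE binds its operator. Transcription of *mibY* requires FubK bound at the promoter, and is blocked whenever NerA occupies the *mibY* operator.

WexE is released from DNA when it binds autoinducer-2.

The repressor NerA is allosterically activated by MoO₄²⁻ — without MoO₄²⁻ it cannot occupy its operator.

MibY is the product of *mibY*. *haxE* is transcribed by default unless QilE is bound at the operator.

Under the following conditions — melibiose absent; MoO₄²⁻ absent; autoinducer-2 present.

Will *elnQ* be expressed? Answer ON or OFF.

ON

Melibiose is absent, so NolW is inactive.
Autoinducer-2 is present, so WexE is inactive.
With no repressor bound, *qilE* is transcribed.
So QilE is produced and active.
With repressor QilE bound, *haxE* is not transcribed.
So HaxE is not produced.
With no repressor bound, *fubK* is transcribed.
So FubK is produced and active.
MoO₄²⁻ is absent, so NerA is inactive.
No repressor is bound and FubK is active, so *mibY* is transcribed.
So MibY is produced and active.
No repressor is bound and MibY is active, so *elnQ* is transcribed.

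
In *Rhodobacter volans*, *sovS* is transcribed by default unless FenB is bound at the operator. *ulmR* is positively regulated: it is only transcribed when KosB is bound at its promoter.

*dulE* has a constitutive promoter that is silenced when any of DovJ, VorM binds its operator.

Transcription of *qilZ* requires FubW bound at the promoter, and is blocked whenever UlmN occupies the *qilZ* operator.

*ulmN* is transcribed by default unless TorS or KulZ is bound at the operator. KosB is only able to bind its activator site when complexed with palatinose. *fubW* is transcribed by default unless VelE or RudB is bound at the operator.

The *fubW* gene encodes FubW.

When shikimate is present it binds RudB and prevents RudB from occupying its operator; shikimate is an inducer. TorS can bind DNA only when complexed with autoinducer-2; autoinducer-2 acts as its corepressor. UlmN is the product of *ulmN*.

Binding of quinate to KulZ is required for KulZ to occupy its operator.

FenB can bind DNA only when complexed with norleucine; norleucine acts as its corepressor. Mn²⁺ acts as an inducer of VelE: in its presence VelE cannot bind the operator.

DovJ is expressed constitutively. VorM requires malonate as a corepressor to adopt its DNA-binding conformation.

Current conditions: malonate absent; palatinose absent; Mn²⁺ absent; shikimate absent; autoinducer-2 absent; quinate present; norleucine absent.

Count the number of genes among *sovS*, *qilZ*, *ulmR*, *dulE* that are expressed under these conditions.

1

Norleucine is absent, so FenB is inactive.
With no repressor bound, *sovS* is transcribed.
→ *sovS* is ON.
Autoinducer-2 is absent, so TorS is inactive.
Quinate is present, so KulZ is active.
With repressor KulZ bound, *ulmN* is not transcribed.
So UlmN is not produced.
Mn²⁺ is absent, so VelE is active.
Shikimate is absent, so RudB is active.
With repressor VelE bound, *fubW* is not transcribed.
So FubW is not produced.
Required activator FubW is absent, so *qilZ* is not transcribed.
→ *qilZ* is OFF.
Palatinose is absent, so KosB is inactive.
Required activator KosB is absent, so *ulmR* is not transcribed.
→ *ulmR* is OFF.
DovJ is produced constitutively and is active.
Malonate is absent, so VorM is inactive.
With repressor DovJ bound, *dulE* is not transcribed.
→ *dulE* is OFF.
1 of the 4 genes is transcribed.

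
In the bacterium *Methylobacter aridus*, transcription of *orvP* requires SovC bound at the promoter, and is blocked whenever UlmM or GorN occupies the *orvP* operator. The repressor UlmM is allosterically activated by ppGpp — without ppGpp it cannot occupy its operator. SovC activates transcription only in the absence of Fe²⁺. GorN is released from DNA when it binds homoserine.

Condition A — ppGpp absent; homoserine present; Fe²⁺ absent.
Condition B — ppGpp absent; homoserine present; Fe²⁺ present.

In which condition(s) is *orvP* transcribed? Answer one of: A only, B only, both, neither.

A only

Condition A:
ppGpp is absent, so UlmM is inactive.
Homoserine is present, so GorN is inactive.
Fe²⁺ is absent, so SovC is active.
No repressor is bound and SovC is active, so *orvP* is transcribed.
→ *orvP* is ON in A.
Condition B:
ppGpp is absent, so UlmM is inactive.
Homoserine is present, so GorN is inactive.
Fe²⁺ is present, so SovC is inactive.
Required activator SovC is absent, so *orvP* is not transcribed.
→ *orvP* is OFF in B.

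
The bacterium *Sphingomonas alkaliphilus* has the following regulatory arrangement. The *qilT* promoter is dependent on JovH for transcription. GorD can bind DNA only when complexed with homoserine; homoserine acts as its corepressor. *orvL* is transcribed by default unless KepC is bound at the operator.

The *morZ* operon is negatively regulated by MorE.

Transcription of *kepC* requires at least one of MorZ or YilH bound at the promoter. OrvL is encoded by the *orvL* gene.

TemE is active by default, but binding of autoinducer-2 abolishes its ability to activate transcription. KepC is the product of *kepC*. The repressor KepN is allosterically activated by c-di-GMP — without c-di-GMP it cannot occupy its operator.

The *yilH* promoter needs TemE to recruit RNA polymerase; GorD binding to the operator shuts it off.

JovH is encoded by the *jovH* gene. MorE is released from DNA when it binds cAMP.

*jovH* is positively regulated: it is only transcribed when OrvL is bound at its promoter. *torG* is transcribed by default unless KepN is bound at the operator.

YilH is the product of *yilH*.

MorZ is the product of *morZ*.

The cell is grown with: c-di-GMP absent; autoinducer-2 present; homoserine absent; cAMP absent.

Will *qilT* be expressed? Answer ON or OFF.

ON

cAMP is absent, so MorE is active.
With repressor MorE bound, *morZ* is not transcribed.
So MorZ is not produced.
Homoserine is absent, so GorD is inactive.
Autoinducer-2 is present, so TemE is inactive.
Required activator TemE is absent, so *yilH* is not transcribed.
So YilH is not produced.
No activator is available at the *kepC* promoter, so *kepC* is not transcribed.
So KepC is not produced.
With no repressor bound, *orvL* is transcribed.
So OrvL is produced and active.
No repressor is bound and OrvL is active, so *jovH* is transcribed.
So JovH is produced and active.
No repressor is bound and JovH is active, so *qilT* is transcribed.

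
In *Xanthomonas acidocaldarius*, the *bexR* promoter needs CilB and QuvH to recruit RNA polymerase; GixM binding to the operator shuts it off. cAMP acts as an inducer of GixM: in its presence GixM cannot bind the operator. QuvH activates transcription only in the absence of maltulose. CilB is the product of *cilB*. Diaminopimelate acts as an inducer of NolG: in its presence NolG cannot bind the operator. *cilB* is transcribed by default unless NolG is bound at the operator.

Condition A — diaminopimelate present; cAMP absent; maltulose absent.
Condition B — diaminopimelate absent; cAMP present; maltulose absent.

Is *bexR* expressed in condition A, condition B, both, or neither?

Condition A:
Diaminopimelate is present, so NolG is inactive.
With no repressor bound, *cilB* is transcribed.
So CilB is produced and active.
cAMP is absent, so GixM is active.
Maltulose is absent, so QuvH is active.
With repressor GixM bound, *bexR* is not transcribed.
→ *bexR* is OFF in A.
Condition B:
Diaminopimelate is absent, so NolG is active.
With repressor NolG bound, *cilB* is not transcribed.
So CilB is not produced.
cAMP is present, so GixM is inactive.
Maltulose is absent, so QuvH is active.
Required activator CilB is absent, so *bexR* is not transcribed.
→ *bexR* is OFF in B.

neither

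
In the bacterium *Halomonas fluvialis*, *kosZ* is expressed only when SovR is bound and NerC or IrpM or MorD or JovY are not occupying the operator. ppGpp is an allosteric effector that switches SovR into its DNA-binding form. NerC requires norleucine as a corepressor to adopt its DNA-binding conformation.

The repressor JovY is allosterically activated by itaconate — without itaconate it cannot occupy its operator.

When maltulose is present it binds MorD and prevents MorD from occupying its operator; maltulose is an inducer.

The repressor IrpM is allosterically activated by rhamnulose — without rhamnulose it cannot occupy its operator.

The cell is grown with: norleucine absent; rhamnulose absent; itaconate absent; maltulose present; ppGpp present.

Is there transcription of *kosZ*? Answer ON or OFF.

Norleucine is absent, so NerC is inactive.
Rhamnulose is absent, so IrpM is inactive.
Maltulose is present, so MorD is inactive.
Itaconate is absent, so JovY is inactive.
ppGpp is present, so SovR is active.
No repressor is bound and SovR is active, so *kosZ* is transcribed.

ON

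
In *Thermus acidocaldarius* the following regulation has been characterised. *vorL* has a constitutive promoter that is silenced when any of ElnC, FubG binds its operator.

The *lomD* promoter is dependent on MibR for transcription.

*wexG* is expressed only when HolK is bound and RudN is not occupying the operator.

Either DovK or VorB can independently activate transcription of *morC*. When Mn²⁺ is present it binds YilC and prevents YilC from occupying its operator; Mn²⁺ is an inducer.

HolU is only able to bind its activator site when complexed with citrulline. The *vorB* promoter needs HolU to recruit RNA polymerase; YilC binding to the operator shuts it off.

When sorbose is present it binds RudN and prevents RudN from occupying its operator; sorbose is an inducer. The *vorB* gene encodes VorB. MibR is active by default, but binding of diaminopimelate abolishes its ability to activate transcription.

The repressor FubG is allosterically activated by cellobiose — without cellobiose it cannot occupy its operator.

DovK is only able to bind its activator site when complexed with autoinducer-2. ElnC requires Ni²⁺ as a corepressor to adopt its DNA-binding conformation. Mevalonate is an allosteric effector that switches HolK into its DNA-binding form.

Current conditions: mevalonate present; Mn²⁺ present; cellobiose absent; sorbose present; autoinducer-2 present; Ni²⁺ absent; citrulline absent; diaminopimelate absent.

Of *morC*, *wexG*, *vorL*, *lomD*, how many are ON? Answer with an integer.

Autoinducer-2 is present, so DovK is active.
Mn²⁺ is present, so YilC is inactive.
Citrulline is absent, so HolU is inactive.
Required activator HolU is absent, so *vorB* is not transcribed.
So VorB is not produced.
Activator DovK is present, so *morC* is transcribed.
→ *morC* is ON.
Mevalonate is present, so HolK is active.
Sorbose is present, so RudN is inactive.
No repressor is bound and HolK is active, so *wexG* is transcribed.
→ *wexG* is ON.
Ni²⁺ is absent, so ElnC is inactive.
Cellobiose is absent, so FubG is inactive.
With no repressor bound, *vorL* is transcribed.
→ *vorL* is ON.
Diaminopimelate is absent, so MibR is active.
No repressor is bound and MibR is active, so *lomD* is transcribed.
→ *lomD* is ON.
4 of the 4 genes are transcribed.

4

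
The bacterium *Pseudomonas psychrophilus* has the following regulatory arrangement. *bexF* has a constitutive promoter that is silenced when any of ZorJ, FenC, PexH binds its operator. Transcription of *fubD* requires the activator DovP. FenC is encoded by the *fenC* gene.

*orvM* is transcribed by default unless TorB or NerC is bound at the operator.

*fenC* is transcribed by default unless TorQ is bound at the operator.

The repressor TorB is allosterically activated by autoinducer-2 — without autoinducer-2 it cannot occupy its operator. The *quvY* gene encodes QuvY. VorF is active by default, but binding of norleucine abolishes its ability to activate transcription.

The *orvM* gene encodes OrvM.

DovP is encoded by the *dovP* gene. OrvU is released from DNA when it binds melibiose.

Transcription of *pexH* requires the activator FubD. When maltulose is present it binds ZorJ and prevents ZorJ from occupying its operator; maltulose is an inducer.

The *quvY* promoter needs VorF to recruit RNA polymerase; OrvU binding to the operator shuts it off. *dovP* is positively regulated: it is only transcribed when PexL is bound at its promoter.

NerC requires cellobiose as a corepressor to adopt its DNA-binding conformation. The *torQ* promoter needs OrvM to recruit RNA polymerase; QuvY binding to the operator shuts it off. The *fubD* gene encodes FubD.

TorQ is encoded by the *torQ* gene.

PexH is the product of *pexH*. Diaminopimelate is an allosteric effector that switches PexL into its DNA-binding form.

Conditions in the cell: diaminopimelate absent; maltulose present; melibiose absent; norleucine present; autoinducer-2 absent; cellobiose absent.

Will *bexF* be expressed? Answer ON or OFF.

ON

Maltulose is present, so ZorJ is inactive.
Norleucine is present, so VorF is inactive.
Melibiose is absent, so OrvU is active.
With repressor OrvU bound, *quvY* is not transcribed.
So QuvY is not produced.
Autoinducer-2 is absent, so TorB is inactive.
Cellobiose is absent, so NerC is inactive.
With no repressor bound, *orvM* is transcribed.
So OrvM is produced and active.
No repressor is bound and OrvM is active, so *torQ* is transcribed.
So TorQ is produced and active.
With repressor TorQ bound, *fenC* is not transcribed.
So FenC is not produced.
Diaminopimelate is absent, so PexL is inactive.
Required activator PexL is absent, so *dovP* is not transcribed.
So DovP is not produced.
Required activator DovP is absent, so *fubD* is not transcribed.
So FubD is not produced.
Required activator FubD is absent, so *pexH* is not transcribed.
So PexH is not produced.
With no repressor bound, *bexF* is transcribed.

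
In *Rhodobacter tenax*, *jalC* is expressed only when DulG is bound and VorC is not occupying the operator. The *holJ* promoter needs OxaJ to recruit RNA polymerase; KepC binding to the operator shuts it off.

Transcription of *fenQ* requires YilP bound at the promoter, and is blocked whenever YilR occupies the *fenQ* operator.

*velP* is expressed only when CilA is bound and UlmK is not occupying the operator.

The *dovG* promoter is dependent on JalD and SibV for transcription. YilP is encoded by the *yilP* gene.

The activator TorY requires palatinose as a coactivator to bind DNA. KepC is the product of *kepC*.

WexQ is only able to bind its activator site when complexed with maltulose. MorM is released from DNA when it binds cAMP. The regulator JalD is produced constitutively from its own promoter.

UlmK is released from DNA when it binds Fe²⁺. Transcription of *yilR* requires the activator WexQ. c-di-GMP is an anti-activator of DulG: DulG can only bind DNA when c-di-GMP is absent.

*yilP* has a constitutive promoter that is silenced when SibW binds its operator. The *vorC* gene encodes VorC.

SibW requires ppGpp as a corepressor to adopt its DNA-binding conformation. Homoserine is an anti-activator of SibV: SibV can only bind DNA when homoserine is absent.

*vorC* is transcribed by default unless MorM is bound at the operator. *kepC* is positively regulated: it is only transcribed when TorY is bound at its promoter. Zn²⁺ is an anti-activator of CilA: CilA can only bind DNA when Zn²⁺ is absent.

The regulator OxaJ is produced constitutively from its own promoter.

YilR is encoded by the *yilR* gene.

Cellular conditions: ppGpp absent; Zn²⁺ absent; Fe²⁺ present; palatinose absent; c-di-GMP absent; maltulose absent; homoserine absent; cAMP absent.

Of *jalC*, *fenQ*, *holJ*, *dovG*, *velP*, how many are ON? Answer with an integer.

5

c-di-GMP is absent, so DulG is active.
cAMP is absent, so MorM is active.
With repressor MorM bound, *vorC* is not transcribed.
So VorC is not produced.
No repressor is bound and DulG is active, so *jalC* is transcribed.
→ *jalC* is ON.
Maltulose is absent, so WexQ is inactive.
Required activator WexQ is absent, so *yilR* is not transcribed.
So YilR is not produced.
ppGpp is absent, so SibW is inactive.
With no repressor bound, *yilP* is transcribed.
So YilP is produced and active.
No repressor is bound and YilP is active, so *fenQ* is transcribed.
→ *fenQ* is ON.
Palatinose is absent, so TorY is inactive.
Required activator TorY is absent, so *kepC* is not transcribed.
So KepC is not produced.
OxaJ is produced constitutively and is active.
No repressor is bound and OxaJ is active, so *holJ* is transcribed.
→ *holJ* is ON.
JalD is produced constitutively and is active.
Homoserine is absent, so SibV is active.
No repressor is bound and JalD and SibV are active, so *dovG* is transcribed.
→ *dovG* is ON.
Fe²⁺ is present, so UlmK is inactive.
Zn²⁺ is absent, so CilA is active.
No repressor is bound and CilA is active, so *velP* is transcribed.
→ *velP* is ON.
5 of the 5 genes are transcribed.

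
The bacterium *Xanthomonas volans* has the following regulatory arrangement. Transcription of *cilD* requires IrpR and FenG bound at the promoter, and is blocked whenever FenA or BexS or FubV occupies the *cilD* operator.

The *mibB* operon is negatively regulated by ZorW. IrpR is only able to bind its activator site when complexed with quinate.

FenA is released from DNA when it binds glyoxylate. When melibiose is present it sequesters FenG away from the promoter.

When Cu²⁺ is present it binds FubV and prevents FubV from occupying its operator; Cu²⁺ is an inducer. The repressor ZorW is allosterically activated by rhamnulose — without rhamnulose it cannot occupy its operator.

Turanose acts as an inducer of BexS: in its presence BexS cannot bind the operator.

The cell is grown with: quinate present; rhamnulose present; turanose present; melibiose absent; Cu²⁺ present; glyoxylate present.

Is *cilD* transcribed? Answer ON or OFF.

ON

Glyoxylate is present, so FenA is inactive.
Quinate is present, so IrpR is active.
Melibiose is absent, so FenG is active.
Turanose is present, so BexS is inactive.
Cu²⁺ is present, so FubV is inactive.
No repressor is bound and IrpR and FenG are active, so *cilD* is transcribed.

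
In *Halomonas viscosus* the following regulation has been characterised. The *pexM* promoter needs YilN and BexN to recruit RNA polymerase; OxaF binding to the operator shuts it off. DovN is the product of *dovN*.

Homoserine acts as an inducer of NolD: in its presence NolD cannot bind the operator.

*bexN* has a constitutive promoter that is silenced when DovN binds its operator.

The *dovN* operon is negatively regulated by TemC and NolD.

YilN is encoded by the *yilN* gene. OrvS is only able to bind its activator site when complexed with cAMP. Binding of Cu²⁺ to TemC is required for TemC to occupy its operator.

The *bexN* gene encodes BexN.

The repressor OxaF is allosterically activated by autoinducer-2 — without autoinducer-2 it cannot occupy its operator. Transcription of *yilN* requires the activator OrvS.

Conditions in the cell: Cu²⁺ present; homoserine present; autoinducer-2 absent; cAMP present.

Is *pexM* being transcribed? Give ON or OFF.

cAMP is present, so OrvS is active.
No repressor is bound and OrvS is active, so *yilN* is transcribed.
So YilN is produced and active.
Autoinducer-2 is absent, so OxaF is inactive.
Cu²⁺ is present, so TemC is active.
Homoserine is present, so NolD is inactive.
With repressor TemC bound, *dovN* is not transcribed.
So DovN is not produced.
With no repressor bound, *bexN* is transcribed.
So BexN is produced and active.
No repressor is bound and YilN and BexN are active, so *pexM* is transcribed.

ON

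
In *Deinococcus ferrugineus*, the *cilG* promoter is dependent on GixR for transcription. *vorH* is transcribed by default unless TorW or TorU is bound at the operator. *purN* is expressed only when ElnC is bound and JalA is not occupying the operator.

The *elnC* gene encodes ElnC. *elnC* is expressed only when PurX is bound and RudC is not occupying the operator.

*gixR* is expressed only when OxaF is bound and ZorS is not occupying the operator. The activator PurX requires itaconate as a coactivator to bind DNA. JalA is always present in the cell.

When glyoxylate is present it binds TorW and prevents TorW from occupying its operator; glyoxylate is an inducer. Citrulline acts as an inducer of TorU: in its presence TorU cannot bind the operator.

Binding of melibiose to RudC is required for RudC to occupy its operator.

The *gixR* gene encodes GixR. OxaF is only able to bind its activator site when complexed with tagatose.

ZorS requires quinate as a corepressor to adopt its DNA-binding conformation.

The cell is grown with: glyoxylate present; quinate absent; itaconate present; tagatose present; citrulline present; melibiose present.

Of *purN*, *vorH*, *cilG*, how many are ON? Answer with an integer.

2

JalA is produced constitutively and is active.
Melibiose is present, so RudC is active.
Itaconate is present, so PurX is active.
With repressor RudC bound, *elnC* is not transcribed.
So ElnC is not produced.
With repressor JalA bound, *purN* is not transcribed.
→ *purN* is OFF.
Glyoxylate is present, so TorW is inactive.
Citrulline is present, so TorU is inactive.
With no repressor bound, *vorH* is transcribed.
→ *vorH* is ON.
Quinate is absent, so ZorS is inactive.
Tagatose is present, so OxaF is active.
No repressor is bound and OxaF is active, so *gixR* is transcribed.
So GixR is produced and active.
No repressor is bound and GixR is active, so *cilG* is transcribed.
→ *cilG* is ON.
2 of the 3 genes are transcribed.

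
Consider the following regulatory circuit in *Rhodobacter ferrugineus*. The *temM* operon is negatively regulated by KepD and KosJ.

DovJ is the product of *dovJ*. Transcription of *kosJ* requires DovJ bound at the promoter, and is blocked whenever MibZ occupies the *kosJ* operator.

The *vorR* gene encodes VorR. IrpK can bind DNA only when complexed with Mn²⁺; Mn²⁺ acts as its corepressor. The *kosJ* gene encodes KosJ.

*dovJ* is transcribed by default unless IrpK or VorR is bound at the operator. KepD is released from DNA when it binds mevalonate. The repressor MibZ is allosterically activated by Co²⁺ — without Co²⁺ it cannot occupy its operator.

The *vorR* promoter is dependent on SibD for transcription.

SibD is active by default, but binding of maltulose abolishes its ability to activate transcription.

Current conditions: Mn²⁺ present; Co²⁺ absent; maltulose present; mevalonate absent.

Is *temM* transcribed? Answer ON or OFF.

OFF

Mevalonate is absent, so KepD is active.
Co²⁺ is absent, so MibZ is inactive.
Mn²⁺ is present, so IrpK is active.
Maltulose is present, so SibD is inactive.
Required activator SibD is absent, so *vorR* is not transcribed.
So VorR is not produced.
With repressor IrpK bound, *dovJ* is not transcribed.
So DovJ is not produced.
Required activator DovJ is absent, so *kosJ* is not transcribed.
So KosJ is not produced.
With repressor KepD bound, *temM* is not transcribed.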